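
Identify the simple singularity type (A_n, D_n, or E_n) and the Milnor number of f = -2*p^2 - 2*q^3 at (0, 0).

Type A_2, Milnor number mu = 2.

The Hessian of f at 0 is [[-4, 0], [0, 0]] with rank 1, so corank 1. A Groebner basis of the Jacobian ideal J(f) in C{p,q} is {q^2, p}; counting standard monomials gives mu = 2. Corank 1: A-series; mu = 2 gives A_2.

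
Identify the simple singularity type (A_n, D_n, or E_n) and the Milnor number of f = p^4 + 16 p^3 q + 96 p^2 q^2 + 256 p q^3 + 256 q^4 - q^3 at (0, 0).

Type E6, Milnor number mu = 6.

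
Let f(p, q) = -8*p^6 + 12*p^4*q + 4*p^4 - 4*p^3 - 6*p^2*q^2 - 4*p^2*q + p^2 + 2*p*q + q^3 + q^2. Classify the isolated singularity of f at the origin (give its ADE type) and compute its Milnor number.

Type A2, Milnor number mu = 2.

The Hessian of f at 0 is [[2, 2], [2, 2]] with rank 1, so corank 1. A Groebner basis of the Jacobian ideal J(f) in C{p,q} is {q^2, p + q}; counting standard monomials gives mu = 2. Corank 1: A-series; mu = 2 gives A_2.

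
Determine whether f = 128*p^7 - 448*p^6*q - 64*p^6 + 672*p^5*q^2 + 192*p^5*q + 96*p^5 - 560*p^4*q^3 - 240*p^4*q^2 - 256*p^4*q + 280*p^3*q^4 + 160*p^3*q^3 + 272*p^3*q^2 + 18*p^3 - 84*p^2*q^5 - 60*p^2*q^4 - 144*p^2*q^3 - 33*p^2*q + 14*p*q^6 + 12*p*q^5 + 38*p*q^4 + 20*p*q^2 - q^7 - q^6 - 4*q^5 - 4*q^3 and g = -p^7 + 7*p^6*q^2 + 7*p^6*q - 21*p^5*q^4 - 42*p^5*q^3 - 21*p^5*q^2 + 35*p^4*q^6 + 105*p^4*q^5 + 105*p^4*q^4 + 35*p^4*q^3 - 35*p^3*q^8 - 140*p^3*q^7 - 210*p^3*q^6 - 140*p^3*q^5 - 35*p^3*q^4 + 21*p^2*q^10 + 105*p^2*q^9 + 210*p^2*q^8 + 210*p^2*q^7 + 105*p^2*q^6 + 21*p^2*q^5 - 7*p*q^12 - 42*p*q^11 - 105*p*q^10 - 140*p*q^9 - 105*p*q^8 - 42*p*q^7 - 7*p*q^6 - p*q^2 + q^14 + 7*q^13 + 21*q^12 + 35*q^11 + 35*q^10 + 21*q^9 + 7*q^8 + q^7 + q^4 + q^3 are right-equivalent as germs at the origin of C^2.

The Hessian of f at 0 has rank 0. Corank 2; j^3 = (2*p - q)*(3*p - 2*q)^2 has shape L^2 M (L != M), so D-series; mu = 7 gives D_7. The Hessian of g at 0 has rank 0. Corank 2; j^3 = -q^2*(p - q) has shape L^2 M (L != M), so D-series; mu = 8 gives D_8. f is D_7 but g is D_8, hence not right-equivalent.

No.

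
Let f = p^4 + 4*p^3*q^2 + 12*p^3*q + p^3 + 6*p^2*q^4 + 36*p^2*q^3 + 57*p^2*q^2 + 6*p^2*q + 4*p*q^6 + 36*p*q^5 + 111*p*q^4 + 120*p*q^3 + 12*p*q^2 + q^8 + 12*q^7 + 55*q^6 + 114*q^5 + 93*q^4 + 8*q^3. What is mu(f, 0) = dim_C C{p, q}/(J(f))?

6

The Hessian of f at 0 is [[0, 0], [0, 0]] with rank 0, so corank 2. A Groebner basis of the Jacobian ideal J(f) in C{p,q} is {p^3 + 18*p^2 + 72*p*q + 72*q^2, p^2*q - 8*p^2 - 32*p*q - 32*q^2, 7*p^2/2 + p*q^2 + 14*p*q + 14*q^2, -3*p^2/2 - 6*p*q + q^3 - 6*q^2}; counting standard monomials gives mu = 6. Corank 2; j^3 = (p + 2*q)^3 is a perfect cube, so E-series; the 4-jet and mu = 6 give E_6.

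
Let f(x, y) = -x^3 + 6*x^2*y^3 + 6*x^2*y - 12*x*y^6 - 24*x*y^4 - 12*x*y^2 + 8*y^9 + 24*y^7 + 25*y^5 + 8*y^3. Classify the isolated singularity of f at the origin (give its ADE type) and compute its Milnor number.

Type E8, Milnor number mu = 8.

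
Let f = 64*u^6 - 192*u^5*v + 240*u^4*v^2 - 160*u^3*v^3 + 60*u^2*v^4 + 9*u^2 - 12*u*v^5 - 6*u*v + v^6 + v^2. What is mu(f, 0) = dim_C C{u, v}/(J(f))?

5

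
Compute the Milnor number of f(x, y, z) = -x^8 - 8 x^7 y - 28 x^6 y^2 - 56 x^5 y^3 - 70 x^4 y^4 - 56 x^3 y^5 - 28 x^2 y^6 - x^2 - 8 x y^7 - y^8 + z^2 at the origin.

7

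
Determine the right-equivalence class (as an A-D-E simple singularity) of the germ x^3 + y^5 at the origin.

E_{8}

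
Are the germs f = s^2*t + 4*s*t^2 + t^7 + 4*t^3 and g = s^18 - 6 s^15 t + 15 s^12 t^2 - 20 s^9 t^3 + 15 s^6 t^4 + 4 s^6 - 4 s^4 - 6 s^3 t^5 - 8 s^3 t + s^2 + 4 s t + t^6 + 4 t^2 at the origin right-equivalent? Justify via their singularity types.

The Hessian of f at 0 has rank 0. Corank 2; j^3 = t*(s + 2*t)^2 has shape L^2 M (L != M), so D-series; mu = 8 gives D_8. The Hessian of g at 0 has rank 1. Corank 1: A-series; mu = 5 gives A_5. f is D_8 but g is A_5, hence not right-equivalent.

No.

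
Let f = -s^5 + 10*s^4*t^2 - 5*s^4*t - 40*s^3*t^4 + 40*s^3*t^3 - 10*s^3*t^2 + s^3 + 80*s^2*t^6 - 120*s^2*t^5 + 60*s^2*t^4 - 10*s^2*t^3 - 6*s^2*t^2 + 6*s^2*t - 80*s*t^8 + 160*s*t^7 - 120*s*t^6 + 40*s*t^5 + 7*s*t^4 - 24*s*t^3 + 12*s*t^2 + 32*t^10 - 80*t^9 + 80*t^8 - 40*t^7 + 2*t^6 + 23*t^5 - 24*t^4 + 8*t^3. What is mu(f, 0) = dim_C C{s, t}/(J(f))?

8

The Hessian of f at 0 has rank 0. Corank 2; j^3 = (s + 2*t)^3 is a perfect cube, so E-series; the 5-jet and mu = 8 give E_8.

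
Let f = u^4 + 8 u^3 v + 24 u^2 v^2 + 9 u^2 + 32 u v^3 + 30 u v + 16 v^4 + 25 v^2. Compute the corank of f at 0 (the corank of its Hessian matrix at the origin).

1

The Hessian at 0 is [[18, 30], [30, 50]] of rank 1; hence corank 1.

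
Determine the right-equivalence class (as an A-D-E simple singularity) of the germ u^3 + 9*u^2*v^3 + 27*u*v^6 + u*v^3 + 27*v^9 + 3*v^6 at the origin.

E_7

The Hessian of f at 0 has rank 0. Corank 2; j^3 = u^3 is a perfect cube, so E-series; the 4-jet and mu = 7 give E_7.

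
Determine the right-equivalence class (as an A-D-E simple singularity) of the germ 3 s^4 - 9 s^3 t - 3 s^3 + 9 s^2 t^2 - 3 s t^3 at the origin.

The Hessian of f at 0 has rank 0. Corank 2; j^3 = -3*s^3 is a perfect cube, so E-series; the 4-jet and mu = 7 give E_7.

E_7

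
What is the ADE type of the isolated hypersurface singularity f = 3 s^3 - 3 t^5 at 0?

The Hessian of f at 0 has rank 0. Corank 2; j^3 = 3*s^3 is a perfect cube, so E-series; the 5-jet and mu = 8 give E_8.

E8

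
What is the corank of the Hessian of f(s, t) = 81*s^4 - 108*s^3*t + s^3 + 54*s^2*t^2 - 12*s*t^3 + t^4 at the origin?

2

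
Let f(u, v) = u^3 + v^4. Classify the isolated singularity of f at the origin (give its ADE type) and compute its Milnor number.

The Hessian of f at 0 has rank 0. Corank 2; j^3 = u^3 is a perfect cube, so E-series; the 4-jet and mu = 6 give E_6.

Type E6, Milnor number mu = 6.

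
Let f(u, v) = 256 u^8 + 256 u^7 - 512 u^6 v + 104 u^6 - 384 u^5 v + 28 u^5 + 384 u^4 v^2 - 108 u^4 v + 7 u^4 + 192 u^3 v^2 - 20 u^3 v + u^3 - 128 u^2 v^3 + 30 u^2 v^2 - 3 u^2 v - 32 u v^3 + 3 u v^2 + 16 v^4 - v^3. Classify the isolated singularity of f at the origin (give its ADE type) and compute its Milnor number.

Type E6, Milnor number mu = 6.

The Hessian of f at 0 has rank 0. Corank 2; j^3 = (u - v)^3 is a perfect cube, so E-series; the 4-jet and mu = 6 give E_6.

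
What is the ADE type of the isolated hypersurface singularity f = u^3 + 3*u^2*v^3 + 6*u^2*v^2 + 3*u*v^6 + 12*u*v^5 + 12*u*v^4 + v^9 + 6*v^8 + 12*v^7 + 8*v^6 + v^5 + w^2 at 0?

E_8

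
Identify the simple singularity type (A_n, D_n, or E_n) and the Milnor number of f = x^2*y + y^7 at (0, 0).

The Hessian of f at 0 has rank 0. Corank 2; j^3 = x^2*y has shape L^2 M (L != M), so D-series; mu = 8 gives D_8.

Type D_{8}, Milnor number mu = 8.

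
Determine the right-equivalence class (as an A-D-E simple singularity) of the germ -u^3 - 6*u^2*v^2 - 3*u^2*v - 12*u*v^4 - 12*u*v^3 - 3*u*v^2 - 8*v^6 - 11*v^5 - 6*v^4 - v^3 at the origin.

The Hessian of f at 0 has rank 0. Corank 2; j^3 = -(u + v)^3 is a perfect cube, so E-series; the 5-jet and mu = 8 give E_8.

E_8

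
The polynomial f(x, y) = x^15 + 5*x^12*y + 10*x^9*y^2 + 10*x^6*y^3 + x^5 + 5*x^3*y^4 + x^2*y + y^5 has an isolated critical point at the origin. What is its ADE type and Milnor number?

Type D_6, Milnor number mu = 6.

The Hessian of f at 0 has rank 0. Corank 2; j^3 = x^2*y has shape L^2 M (L != M), so D-series; mu = 6 gives D_6.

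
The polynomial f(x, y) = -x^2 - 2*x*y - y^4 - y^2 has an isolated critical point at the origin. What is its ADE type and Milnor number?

The Hessian of f at 0 is [[-2, -2], [-2, -2]] with rank 1, so corank 1. A Groebner basis of the Jacobian ideal J(f) in C{x,y} is {y^3, x + y}; counting standard monomials gives mu = 3. Corank 1: A-series; mu = 3 gives A_3.

Type A_{3}, Milnor number mu = 3.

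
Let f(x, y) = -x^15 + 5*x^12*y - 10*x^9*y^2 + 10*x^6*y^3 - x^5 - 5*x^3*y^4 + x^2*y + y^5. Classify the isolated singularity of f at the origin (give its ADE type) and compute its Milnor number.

The Hessian of f at 0 has rank 0. Corank 2; j^3 = x^2*y has shape L^2 M (L != M), so D-series; mu = 6 gives D_6.

Type D_6, Milnor number mu = 6.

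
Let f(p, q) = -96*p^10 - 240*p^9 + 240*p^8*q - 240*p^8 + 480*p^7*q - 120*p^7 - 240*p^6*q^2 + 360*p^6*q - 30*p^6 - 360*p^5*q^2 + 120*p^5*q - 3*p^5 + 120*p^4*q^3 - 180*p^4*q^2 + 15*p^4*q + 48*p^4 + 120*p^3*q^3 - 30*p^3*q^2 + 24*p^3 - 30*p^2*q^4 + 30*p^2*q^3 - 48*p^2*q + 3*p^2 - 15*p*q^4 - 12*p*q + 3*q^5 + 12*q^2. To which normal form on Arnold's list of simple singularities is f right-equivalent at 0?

A_4

The Hessian of f at 0 has rank 1. Corank 1: A-series; mu = 4 gives A_4.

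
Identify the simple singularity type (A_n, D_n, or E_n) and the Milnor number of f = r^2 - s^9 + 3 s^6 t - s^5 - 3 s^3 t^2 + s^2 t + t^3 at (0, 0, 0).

The Hessian of f at 0 is [[0, 0, 0], [0, 0, 0], [0, 0, 2]] with rank 1, so corank 2. A Groebner basis of the Jacobian ideal J(f) in C{s,t,r} is {t^3, s^2 + 3*t^2, s*t, r}; counting standard monomials gives mu = 4. Corank 2; j^3 = t*(s^2 + t^2) splits into three distinct lines over C (the quadratic factor has nonzero discriminant), so D_4.

Type D4, Milnor number mu = 4.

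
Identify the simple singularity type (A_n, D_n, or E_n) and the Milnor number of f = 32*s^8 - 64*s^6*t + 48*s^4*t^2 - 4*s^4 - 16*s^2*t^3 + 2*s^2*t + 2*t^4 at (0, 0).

Type D_5, Milnor number mu = 5.

The Hessian of f at 0 has rank 0. Corank 2; j^3 = 2*s^2*t has shape L^2 M (L != M), so D-series; mu = 5 gives D_5.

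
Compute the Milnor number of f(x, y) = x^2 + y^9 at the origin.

8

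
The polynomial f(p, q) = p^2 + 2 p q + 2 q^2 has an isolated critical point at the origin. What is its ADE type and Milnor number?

Type A_1, Milnor number mu = 1.

The Hessian of f at 0 has rank 2. Corank 0: nondegenerate Morse point, so A_1.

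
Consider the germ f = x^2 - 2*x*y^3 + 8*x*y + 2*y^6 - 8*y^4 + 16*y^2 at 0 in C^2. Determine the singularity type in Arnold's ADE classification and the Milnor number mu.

Type A_5, Milnor number mu = 5.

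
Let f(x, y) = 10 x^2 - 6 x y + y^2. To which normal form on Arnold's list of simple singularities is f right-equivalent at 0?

The Hessian of f at 0 is [[20, -6], [-6, 2]] with rank 2, so corank 0. A Groebner basis of the Jacobian ideal J(f) in C{x,y} is {x, y}; counting standard monomials gives mu = 1. Corank 0: nondegenerate Morse point, so A_1.

A1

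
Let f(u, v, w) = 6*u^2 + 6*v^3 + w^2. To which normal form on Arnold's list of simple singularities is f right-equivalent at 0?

The Hessian of f at 0 is [[12, 0, 0], [0, 0, 0], [0, 0, 2]] with rank 2, so corank 1. A Groebner basis of the Jacobian ideal J(f) in C{u,v,w} is {v^2, u, w}; counting standard monomials gives mu = 2. Corank 1: A-series; mu = 2 gives A_2.

A2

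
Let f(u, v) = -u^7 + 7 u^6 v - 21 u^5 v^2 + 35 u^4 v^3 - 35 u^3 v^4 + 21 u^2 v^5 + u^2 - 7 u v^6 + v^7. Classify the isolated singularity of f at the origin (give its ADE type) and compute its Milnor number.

The Hessian of f at 0 has rank 1. Corank 1: A-series; mu = 6 gives A_6.

Type A_6, Milnor number mu = 6.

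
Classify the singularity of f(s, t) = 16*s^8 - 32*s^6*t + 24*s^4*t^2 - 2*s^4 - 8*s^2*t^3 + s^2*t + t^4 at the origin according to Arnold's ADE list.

The Hessian of f at 0 is [[0, 0], [0, 0]] with rank 0, so corank 2. A Groebner basis of the Jacobian ideal J(f) in C{s,t} is {s^3, s^2/4 + t^3, s*t}; counting standard monomials gives mu = 5. Corank 2; j^3 = s^2*t has shape L^2 M (L != M), so D-series; mu = 5 gives D_5.

D_{5}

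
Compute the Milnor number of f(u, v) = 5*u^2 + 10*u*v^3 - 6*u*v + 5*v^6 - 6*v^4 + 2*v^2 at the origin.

1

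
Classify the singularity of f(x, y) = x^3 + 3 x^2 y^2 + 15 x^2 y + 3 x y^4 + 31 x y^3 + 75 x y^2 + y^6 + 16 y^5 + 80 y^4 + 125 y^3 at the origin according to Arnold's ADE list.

E_7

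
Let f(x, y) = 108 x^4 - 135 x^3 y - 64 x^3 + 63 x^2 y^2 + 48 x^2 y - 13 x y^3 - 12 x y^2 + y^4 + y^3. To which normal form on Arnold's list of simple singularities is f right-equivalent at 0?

The Hessian of f at 0 has rank 0. Corank 2; j^3 = -(4*x - y)^3 is a perfect cube, so E-series; the 4-jet and mu = 7 give E_7.

E_{7}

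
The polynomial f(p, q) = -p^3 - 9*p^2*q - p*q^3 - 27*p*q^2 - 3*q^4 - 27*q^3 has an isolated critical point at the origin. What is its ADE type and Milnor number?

Type E_7, Milnor number mu = 7.

The Hessian of f at 0 has rank 0. Corank 2; j^3 = -(p + 3*q)^3 is a perfect cube, so E-series; the 4-jet and mu = 7 give E_7.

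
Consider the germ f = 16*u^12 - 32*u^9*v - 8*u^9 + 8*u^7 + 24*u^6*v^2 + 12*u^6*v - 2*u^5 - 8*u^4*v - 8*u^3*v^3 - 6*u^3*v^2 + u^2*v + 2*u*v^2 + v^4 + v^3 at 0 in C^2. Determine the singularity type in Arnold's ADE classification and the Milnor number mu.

Type D_5, Milnor number mu = 5.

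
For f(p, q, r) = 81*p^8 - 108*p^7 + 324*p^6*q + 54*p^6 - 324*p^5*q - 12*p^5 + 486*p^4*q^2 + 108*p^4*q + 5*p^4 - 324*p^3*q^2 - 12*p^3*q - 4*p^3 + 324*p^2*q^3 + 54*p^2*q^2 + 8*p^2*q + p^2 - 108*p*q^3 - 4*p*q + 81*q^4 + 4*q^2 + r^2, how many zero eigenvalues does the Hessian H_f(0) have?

The Hessian at 0 is [[2, -4, 0], [-4, 8, 0], [0, 0, 2]] of rank 2; hence corank 1.

1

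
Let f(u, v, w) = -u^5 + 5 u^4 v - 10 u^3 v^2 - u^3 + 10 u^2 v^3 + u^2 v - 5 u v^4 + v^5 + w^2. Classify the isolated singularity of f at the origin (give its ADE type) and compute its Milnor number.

Type D_{6}, Milnor number mu = 6.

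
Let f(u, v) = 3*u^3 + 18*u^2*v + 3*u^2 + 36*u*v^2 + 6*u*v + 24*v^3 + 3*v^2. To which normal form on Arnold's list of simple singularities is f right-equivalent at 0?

A_{2}

The Hessian of f at 0 has rank 1. Corank 1: A-series; mu = 2 gives A_2.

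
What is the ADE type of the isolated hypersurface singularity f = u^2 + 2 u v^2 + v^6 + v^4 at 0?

A_{5}

The Hessian of f at 0 is [[2, 0], [0, 0]] with rank 1, so corank 1. A Groebner basis of the Jacobian ideal J(f) in C{u,v} is {u^3, u^2*v, u + v^2}; counting standard monomials gives mu = 5. Corank 1: A-series; mu = 5 gives A_5.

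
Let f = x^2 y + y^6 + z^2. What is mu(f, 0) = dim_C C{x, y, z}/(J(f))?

The Hessian of f at 0 has rank 1. Corank 2; j^3 = x^2*y has shape L^2 M (L != M), so D-series; mu = 7 gives D_7.

7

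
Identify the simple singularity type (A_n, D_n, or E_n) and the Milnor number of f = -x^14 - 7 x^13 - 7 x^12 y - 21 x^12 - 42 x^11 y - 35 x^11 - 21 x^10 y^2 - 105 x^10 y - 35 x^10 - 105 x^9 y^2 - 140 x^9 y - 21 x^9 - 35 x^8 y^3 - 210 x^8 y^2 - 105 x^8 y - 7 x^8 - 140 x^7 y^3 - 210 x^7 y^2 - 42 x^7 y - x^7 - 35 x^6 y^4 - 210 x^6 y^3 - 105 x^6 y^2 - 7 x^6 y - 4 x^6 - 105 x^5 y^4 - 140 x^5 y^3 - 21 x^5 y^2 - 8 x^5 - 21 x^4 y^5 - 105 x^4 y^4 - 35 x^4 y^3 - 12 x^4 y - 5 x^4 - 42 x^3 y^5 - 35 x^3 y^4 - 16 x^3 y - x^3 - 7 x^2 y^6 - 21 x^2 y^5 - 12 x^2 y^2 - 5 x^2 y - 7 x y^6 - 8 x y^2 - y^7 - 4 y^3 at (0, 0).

Type D_8, Milnor number mu = 8.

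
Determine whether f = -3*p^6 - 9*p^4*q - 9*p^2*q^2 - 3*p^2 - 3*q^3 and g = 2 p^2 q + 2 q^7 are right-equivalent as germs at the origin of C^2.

The Hessian of f at 0 is [[-6, 0], [0, 0]] with rank 1, so corank 1. A Groebner basis of the Jacobian ideal J(f) in C{p,q} is {q^2, p}; counting standard monomials gives mu = 2. Corank 1: A-series; mu = 2 gives A_2. The Hessian of g at 0 is [[0, 0], [0, 0]] with rank 0, so corank 2. A Groebner basis of the Jacobian ideal J(g) in C{p,q} is {p^2/7 + q^6, p^3, p*q}; counting standard monomials gives mu = 8. Corank 2; j^3 = 2*p^2*q has shape L^2 M (L != M), so D-series; mu = 8 gives D_8. f is A_2 but g is D_8, hence not right-equivalent.

No.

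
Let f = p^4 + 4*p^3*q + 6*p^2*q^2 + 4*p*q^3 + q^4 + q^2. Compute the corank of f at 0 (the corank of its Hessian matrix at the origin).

1

The Hessian at 0 is [[0, 0], [0, 2]] of rank 1; hence corank 1.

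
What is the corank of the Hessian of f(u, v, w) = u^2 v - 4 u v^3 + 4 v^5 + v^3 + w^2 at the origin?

2

Hessian at 0 has rank 1.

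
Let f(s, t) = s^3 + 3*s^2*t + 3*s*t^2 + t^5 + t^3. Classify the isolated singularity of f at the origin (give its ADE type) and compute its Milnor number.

Type E_8, Milnor number mu = 8.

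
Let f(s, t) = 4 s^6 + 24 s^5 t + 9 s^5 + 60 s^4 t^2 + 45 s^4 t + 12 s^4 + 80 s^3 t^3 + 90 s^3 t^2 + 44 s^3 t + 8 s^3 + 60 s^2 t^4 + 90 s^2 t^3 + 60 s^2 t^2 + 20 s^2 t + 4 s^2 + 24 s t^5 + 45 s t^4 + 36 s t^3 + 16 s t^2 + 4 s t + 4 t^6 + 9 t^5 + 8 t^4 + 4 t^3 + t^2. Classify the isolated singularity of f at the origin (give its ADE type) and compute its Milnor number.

Type A_{4}, Milnor number mu = 4.

The Hessian of f at 0 is [[8, 4], [4, 2]] with rank 1, so corank 1. A Groebner basis of the Jacobian ideal J(f) in C{s,t} is {-8*s + t^3 - 2*t^2 - 4*t, s^2 - 2*s - 3*t^2/4 - t, s*t + 2*s + t^2 + t}; counting standard monomials gives mu = 4. Corank 1: A-series; mu = 4 gives A_4.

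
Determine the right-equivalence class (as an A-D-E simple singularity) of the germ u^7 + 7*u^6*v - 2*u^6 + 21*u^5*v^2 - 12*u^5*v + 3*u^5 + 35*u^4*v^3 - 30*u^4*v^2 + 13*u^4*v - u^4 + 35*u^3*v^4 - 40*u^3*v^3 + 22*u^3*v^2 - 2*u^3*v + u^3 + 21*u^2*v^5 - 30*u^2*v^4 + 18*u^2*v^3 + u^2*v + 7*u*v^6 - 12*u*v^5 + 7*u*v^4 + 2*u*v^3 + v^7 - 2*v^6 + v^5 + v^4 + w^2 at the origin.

The Hessian of f at 0 is [[0, 0, 0], [0, 0, 0], [0, 0, 2]] with rank 1, so corank 2. A Groebner basis of the Jacobian ideal J(f) in C{u,v,w} is {u*v^2, -u*v/5 + v^3, u^2 + 4*u*v/5, w}; counting standard monomials gives mu = 5. Corank 2; j^3 = u^2*(u + v) has shape L^2 M (L != M), so D-series; mu = 5 gives D_5.

D_5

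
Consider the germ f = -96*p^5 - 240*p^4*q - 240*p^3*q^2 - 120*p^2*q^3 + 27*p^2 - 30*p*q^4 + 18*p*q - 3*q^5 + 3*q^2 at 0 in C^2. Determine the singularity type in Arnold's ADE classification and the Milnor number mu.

The Hessian of f at 0 has rank 1. Corank 1: A-series; mu = 4 gives A_4.

Type A4, Milnor number mu = 4.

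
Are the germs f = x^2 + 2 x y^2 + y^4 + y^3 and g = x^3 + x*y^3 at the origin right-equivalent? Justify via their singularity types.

The Hessian of f at 0 is [[2, 0], [0, 0]] with rank 1, so corank 1. A Groebner basis of the Jacobian ideal J(f) in C{x,y} is {y^2, x}; counting standard monomials gives mu = 2. Corank 1: A-series; mu = 2 gives A_2. The Hessian of g at 0 is [[0, 0], [0, 0]] with rank 0, so corank 2. A Groebner basis of the Jacobian ideal J(g) in C{x,y} is {x^3, x*y^2, 3*x^2 + y^3}; counting standard monomials gives mu = 7. Corank 2; j^3 = x^3 is a perfect cube, so E-series; the 4-jet and mu = 7 give E_7. f is A_2 but g is E_7, hence not right-equivalent.

No.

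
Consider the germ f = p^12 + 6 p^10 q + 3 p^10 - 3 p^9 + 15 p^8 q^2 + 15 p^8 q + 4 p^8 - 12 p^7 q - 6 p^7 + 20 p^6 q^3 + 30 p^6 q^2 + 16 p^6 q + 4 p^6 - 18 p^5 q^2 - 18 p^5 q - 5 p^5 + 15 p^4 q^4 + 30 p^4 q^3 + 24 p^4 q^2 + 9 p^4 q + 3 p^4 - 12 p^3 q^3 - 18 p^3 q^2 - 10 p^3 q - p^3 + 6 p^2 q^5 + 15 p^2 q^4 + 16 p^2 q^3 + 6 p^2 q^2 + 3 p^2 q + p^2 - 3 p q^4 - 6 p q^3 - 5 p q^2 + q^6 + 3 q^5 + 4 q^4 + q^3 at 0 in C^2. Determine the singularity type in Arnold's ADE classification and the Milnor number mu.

The Hessian of f at 0 has rank 1. Corank 1: A-series; mu = 2 gives A_2.

Type A2, Milnor number mu = 2.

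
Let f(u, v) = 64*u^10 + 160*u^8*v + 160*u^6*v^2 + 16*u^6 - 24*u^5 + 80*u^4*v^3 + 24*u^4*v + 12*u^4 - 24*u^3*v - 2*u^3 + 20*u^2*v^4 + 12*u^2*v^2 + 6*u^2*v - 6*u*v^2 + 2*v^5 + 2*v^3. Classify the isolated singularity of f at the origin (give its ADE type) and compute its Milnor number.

Type E8, Milnor number mu = 8.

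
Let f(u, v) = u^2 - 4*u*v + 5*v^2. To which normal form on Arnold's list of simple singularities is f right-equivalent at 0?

The Hessian of f at 0 has rank 2. Corank 0: nondegenerate Morse point, so A_1.

A_1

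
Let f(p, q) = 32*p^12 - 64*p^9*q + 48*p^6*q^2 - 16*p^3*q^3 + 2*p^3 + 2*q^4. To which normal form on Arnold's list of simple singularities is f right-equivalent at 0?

The Hessian of f at 0 has rank 0. Corank 2; j^3 = 2*p^3 is a perfect cube, so E-series; the 4-jet and mu = 6 give E_6.

E_{6}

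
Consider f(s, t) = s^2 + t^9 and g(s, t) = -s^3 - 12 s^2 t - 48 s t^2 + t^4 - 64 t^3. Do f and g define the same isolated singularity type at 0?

No.

The Hessian of f at 0 is [[2, 0], [0, 0]] with rank 1, so corank 1. A Groebner basis of the Jacobian ideal J(f) in C{s,t} is {t^8, s}; counting standard monomials gives mu = 8. Corank 1: A-series; mu = 8 gives A_8. The Hessian of g at 0 is [[0, 0], [0, 0]] with rank 0, so corank 2. A Groebner basis of the Jacobian ideal J(g) in C{s,t} is {t^3, s^2 + 8*s*t + 16*t^2}; counting standard monomials gives mu = 6. Corank 2; j^3 = -(s + 4*t)^3 is a perfect cube, so E-series; the 4-jet and mu = 6 give E_6. f is A_8 but g is E_6, hence not right-equivalent.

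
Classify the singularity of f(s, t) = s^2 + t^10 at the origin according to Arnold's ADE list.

A_9

The Hessian of f at 0 has rank 1. Corank 1: A-series; mu = 9 gives A_9.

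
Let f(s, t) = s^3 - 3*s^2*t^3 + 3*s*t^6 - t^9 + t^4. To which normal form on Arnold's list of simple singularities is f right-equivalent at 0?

E_{6}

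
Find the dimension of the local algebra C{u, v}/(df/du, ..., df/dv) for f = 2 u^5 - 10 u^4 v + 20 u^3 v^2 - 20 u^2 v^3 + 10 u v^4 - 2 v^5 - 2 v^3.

The Hessian of f at 0 is [[0, 0], [0, 0]] with rank 0, so corank 2. A Groebner basis of the Jacobian ideal J(f) in C{u,v} is {u^4 - 4*u^3*v, v^2}; counting standard monomials gives mu = 8. Corank 2; j^3 = -2*v^3 is a perfect cube, so E-series; the 5-jet and mu = 8 give E_8.

8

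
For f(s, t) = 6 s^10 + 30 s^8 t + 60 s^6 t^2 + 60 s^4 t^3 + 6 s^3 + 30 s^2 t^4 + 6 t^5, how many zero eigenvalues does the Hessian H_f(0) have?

2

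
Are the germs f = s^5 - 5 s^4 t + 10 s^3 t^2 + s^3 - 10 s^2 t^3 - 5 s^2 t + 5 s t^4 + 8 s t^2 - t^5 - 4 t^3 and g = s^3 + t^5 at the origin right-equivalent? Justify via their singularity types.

No.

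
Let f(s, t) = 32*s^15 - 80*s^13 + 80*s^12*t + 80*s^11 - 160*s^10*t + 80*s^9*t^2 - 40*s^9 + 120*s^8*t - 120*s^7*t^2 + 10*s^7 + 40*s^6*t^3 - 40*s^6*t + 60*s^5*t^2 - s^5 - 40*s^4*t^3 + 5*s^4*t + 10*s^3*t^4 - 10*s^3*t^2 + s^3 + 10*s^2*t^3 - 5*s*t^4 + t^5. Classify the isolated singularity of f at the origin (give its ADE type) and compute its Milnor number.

The Hessian of f at 0 is [[0, 0], [0, 0]] with rank 0, so corank 2. A Groebner basis of the Jacobian ideal J(f) in C{s,t} is {t^5, s*t^3 - t^4/4, s^2}; counting standard monomials gives mu = 8. Corank 2; j^3 = s^3 is a perfect cube, so E-series; the 5-jet and mu = 8 give E_8.

Type E_{8}, Milnor number mu = 8.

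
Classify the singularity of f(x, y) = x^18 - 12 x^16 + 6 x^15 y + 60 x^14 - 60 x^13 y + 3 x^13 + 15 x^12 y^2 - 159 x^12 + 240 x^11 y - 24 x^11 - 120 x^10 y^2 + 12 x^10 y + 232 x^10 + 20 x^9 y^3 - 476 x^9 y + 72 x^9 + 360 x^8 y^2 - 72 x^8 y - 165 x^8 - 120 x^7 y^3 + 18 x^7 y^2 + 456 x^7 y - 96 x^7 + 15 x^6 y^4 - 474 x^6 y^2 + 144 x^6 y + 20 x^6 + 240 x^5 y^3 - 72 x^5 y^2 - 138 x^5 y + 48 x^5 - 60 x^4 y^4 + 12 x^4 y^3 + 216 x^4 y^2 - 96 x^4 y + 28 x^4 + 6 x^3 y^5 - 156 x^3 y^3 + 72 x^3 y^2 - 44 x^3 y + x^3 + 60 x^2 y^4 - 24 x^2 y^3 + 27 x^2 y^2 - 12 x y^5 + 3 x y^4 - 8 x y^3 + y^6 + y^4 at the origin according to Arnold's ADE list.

E_6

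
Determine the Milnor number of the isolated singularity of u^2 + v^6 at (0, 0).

5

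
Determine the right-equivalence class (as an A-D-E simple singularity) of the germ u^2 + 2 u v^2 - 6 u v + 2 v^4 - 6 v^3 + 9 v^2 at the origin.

A_{3}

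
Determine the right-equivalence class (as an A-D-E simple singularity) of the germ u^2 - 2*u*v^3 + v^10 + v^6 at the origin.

The Hessian of f at 0 has rank 1. Corank 1: A-series; mu = 9 gives A_9.

A_{9}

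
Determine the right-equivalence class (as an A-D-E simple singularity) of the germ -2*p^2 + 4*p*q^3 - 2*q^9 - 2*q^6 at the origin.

A_8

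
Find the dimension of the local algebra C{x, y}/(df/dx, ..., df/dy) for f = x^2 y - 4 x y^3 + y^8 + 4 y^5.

9

The Hessian of f at 0 is [[0, 0], [0, 0]] with rank 0, so corank 2. A Groebner basis of the Jacobian ideal J(f) in C{x,y} is {x^4, x^3*y + x^2 - 2*x*y^2, -x^3/2 + x^2*y^2, -x*y/2 + y^3}; counting standard monomials gives mu = 9. Corank 2; j^3 = x^2*y has shape L^2 M (L != M), so D-series; mu = 9 gives D_9.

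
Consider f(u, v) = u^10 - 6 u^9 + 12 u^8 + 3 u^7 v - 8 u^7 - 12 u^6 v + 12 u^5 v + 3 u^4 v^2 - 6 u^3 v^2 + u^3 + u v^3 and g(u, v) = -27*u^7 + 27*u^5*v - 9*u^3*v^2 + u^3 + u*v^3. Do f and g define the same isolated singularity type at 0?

Yes.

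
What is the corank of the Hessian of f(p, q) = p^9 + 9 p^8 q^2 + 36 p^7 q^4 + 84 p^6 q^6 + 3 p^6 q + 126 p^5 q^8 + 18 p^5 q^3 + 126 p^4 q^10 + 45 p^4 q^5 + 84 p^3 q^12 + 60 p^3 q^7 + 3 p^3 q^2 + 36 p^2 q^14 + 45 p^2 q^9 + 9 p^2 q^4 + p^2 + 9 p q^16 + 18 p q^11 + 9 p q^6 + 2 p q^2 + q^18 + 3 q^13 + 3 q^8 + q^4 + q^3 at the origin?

1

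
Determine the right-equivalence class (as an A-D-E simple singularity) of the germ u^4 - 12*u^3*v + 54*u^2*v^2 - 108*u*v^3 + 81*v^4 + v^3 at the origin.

E_{6}

The Hessian of f at 0 is [[0, 0], [0, 0]] with rank 0, so corank 2. A Groebner basis of the Jacobian ideal J(f) in C{u,v} is {u^3 - 9*u^2*v, v^2}; counting standard monomials gives mu = 6. Corank 2; j^3 = v^3 is a perfect cube, so E-series; the 4-jet and mu = 6 give E_6.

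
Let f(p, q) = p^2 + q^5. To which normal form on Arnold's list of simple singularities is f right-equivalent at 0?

A_4

The Hessian of f at 0 has rank 1. Corank 1: A-series; mu = 4 gives A_4.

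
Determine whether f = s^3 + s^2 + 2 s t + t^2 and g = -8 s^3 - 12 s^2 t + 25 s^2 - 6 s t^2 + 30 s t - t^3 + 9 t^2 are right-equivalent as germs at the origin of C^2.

The Hessian of f at 0 is [[2, 2], [2, 2]] with rank 1, so corank 1. A Groebner basis of the Jacobian ideal J(f) in C{s,t} is {t^2, s + t}; counting standard monomials gives mu = 2. Corank 1: A-series; mu = 2 gives A_2. The Hessian of g at 0 is [[50, 30], [30, 18]] with rank 1, so corank 1. A Groebner basis of the Jacobian ideal J(g) in C{s,t} is {t^2, s + 3*t/5}; counting standard monomials gives mu = 2. Corank 1: A-series; mu = 2 gives A_2. Both have type A_2, hence right-equivalent.

Yes.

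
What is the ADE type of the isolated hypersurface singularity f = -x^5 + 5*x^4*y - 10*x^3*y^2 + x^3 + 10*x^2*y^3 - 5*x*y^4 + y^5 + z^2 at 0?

The Hessian of f at 0 has rank 1. Corank 2; j^3 = x^3 is a perfect cube, so E-series; the 5-jet and mu = 8 give E_8.

E_{8}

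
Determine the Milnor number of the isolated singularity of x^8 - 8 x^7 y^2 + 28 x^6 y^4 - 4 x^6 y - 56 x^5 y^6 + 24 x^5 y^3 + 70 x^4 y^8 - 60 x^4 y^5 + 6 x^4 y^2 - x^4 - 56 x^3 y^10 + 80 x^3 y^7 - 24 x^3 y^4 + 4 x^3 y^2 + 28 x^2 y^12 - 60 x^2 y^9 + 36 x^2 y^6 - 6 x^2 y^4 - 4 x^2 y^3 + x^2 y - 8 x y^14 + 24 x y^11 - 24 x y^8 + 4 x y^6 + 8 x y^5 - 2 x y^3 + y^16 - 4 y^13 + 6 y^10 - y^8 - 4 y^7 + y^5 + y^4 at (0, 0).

The Hessian of f at 0 has rank 0. Corank 2; j^3 = x^2*y has shape L^2 M (L != M), so D-series; mu = 5 gives D_5.

5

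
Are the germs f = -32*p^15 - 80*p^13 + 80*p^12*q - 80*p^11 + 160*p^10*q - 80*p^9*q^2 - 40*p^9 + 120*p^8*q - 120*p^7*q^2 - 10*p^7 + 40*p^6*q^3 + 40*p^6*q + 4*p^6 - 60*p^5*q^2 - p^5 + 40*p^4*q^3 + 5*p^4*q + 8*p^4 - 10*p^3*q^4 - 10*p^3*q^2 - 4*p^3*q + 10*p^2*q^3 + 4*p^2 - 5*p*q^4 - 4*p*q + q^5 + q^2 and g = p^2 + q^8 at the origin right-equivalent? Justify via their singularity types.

No.

The Hessian of f at 0 has rank 1. Corank 1: A-series; mu = 4 gives A_4. The Hessian of g at 0 has rank 1. Corank 1: A-series; mu = 7 gives A_7. f is A_4 but g is A_7, hence not right-equivalent.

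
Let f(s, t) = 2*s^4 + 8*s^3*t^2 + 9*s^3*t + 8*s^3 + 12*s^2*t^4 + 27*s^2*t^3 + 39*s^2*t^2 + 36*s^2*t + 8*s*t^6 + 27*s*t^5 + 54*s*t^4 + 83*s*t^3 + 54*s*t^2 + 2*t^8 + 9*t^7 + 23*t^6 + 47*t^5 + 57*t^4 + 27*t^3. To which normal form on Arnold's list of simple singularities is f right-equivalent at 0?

The Hessian of f at 0 has rank 0. Corank 2; j^3 = (2*s + 3*t)^3 is a perfect cube, so E-series; the 4-jet and mu = 7 give E_7.

E_{7}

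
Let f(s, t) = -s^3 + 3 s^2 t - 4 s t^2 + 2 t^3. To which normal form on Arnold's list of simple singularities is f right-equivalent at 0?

D4

The Hessian of f at 0 is [[0, 0], [0, 0]] with rank 0, so corank 2. A Groebner basis of the Jacobian ideal J(f) in C{s,t} is {t^3, s^2 - 2*t^2/3, s*t - t^2}; counting standard monomials gives mu = 4. Corank 2; j^3 = -(s - t)*(s^2 - 2*s*t + 2*t^2) splits into three distinct lines over C (the quadratic factor has nonzero discriminant), so D_4.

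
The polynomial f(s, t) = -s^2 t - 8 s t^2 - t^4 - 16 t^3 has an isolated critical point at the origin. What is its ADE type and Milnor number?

Type D_5, Milnor number mu = 5.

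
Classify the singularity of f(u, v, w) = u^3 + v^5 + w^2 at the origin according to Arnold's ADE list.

E_{8}

The Hessian of f at 0 is [[0, 0, 0], [0, 0, 0], [0, 0, 2]] with rank 1, so corank 2. A Groebner basis of the Jacobian ideal J(f) in C{u,v,w} is {v^4, u^2, w}; counting standard monomials gives mu = 8. Corank 2; j^3 = u^3 is a perfect cube, so E-series; the 5-jet and mu = 8 give E_8.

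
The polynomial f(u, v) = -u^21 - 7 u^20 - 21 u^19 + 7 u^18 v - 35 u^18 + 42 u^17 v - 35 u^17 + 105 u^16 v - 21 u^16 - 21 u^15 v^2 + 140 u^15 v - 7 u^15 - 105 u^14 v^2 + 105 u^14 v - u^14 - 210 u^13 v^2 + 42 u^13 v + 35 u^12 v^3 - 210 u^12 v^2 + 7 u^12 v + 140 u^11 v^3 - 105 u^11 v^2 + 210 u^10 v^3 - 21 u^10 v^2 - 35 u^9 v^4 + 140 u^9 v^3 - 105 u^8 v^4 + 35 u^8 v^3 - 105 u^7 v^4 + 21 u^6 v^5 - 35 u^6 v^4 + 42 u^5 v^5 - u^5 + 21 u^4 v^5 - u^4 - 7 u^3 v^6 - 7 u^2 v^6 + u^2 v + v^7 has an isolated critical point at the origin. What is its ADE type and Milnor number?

Type D_{8}, Milnor number mu = 8.

The Hessian of f at 0 has rank 0. Corank 2; j^3 = u^2*v has shape L^2 M (L != M), so D-series; mu = 8 gives D_8.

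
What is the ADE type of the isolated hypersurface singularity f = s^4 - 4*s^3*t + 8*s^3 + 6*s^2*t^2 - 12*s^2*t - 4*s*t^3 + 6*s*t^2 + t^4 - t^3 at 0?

E_{6}

The Hessian of f at 0 has rank 0. Corank 2; j^3 = (2*s - t)^3 is a perfect cube, so E-series; the 4-jet and mu = 6 give E_6.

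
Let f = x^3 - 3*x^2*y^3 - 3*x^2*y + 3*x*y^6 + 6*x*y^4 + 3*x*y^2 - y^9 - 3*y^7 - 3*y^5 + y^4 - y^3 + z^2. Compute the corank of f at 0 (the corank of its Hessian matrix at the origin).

2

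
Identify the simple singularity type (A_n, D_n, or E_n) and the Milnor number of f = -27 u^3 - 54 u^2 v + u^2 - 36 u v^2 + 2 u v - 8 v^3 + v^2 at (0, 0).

The Hessian of f at 0 is [[2, 2], [2, 2]] with rank 1, so corank 1. A Groebner basis of the Jacobian ideal J(f) in C{u,v} is {v^2, u + v}; counting standard monomials gives mu = 2. Corank 1: A-series; mu = 2 gives A_2.

Type A_{2}, Milnor number mu = 2.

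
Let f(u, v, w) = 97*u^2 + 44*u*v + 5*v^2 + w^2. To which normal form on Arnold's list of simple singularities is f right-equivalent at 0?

The Hessian of f at 0 has rank 3. Corank 0: nondegenerate Morse point, so A_1.

A1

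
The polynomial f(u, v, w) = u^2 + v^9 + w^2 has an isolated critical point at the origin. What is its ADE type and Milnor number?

Type A_8, Milnor number mu = 8.

The Hessian of f at 0 has rank 2. Corank 1: A-series; mu = 8 gives A_8.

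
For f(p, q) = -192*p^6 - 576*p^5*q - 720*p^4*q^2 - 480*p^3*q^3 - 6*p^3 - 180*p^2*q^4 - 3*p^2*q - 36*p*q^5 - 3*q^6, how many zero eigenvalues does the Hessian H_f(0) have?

2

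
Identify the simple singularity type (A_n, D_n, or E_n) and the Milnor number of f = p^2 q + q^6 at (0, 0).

Type D7, Milnor number mu = 7.

The Hessian of f at 0 is [[0, 0], [0, 0]] with rank 0, so corank 2. A Groebner basis of the Jacobian ideal J(f) in C{p,q} is {p^2/6 + q^5, p^3, p*q}; counting standard monomials gives mu = 7. Corank 2; j^3 = p^2*q has shape L^2 M (L != M), so D-series; mu = 7 gives D_7.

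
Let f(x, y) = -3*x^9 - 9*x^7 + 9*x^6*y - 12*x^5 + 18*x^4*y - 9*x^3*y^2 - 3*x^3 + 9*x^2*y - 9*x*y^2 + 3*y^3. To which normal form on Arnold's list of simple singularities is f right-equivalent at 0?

E8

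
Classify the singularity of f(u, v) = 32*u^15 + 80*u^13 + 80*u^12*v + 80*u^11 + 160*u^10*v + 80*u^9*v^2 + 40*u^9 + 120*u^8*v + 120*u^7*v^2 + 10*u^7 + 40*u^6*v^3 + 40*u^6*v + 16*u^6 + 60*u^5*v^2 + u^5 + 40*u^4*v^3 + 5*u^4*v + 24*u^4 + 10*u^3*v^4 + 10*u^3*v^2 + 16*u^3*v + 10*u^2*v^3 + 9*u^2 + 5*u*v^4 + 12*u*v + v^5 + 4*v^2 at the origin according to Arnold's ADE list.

A4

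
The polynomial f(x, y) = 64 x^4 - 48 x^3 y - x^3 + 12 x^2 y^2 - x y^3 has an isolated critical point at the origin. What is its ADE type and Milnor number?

Type E7, Milnor number mu = 7.

The Hessian of f at 0 has rank 0. Corank 2; j^3 = -x^3 is a perfect cube, so E-series; the 4-jet and mu = 7 give E_7.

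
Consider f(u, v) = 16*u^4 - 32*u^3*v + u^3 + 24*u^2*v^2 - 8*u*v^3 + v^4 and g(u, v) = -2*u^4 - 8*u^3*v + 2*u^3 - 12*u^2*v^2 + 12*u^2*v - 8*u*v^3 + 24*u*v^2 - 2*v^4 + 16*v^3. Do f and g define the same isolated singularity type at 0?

The Hessian of f at 0 is [[0, 0], [0, 0]] with rank 0, so corank 2. A Groebner basis of the Jacobian ideal J(f) in C{u,v} is {v^4, u*v^2 - v^3/6, u^2}; counting standard monomials gives mu = 6. Corank 2; j^3 = u^3 is a perfect cube, so E-series; the 4-jet and mu = 6 give E_6. The Hessian of g at 0 is [[0, 0], [0, 0]] with rank 0, so corank 2. A Groebner basis of the Jacobian ideal J(g) in C{u,v} is {v^4, u*v^2 + 5*v^3/3, u^2 + 4*u*v + 4*v^2}; counting standard monomials gives mu = 6. Corank 2; j^3 = 2*(u + 2*v)^3 is a perfect cube, so E-series; the 4-jet and mu = 6 give E_6. Both have type E_6, hence right-equivalent.

Yes.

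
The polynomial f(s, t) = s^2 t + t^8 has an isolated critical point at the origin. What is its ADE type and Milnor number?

Type D_{9}, Milnor number mu = 9.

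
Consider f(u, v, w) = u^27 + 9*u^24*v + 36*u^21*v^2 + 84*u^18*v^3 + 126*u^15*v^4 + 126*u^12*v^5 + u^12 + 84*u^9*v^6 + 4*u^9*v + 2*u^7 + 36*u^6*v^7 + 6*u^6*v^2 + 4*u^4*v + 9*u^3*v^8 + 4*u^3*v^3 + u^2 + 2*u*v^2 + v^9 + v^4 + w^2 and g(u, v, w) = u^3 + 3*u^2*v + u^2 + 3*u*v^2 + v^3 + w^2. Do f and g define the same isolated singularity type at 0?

The Hessian of f at 0 is [[2, 0, 0], [0, 0, 0], [0, 0, 2]] with rank 2, so corank 1. A Groebner basis of the Jacobian ideal J(f) in C{u,v,w} is {u^4, u^3*v + u/2 + v^2/2, u^2 + u*v^2, u*v + v^3, w}; counting standard monomials gives mu = 8. Corank 1: A-series; mu = 8 gives A_8. The Hessian of g at 0 is [[2, 0, 0], [0, 0, 0], [0, 0, 2]] with rank 2, so corank 1. A Groebner basis of the Jacobian ideal J(g) in C{u,v,w} is {v^2, u, w}; counting standard monomials gives mu = 2. Corank 1: A-series; mu = 2 gives A_2. f is A_8 but g is A_2, hence not right-equivalent.

No.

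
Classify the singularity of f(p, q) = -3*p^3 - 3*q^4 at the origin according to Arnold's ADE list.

The Hessian of f at 0 is [[0, 0], [0, 0]] with rank 0, so corank 2. A Groebner basis of the Jacobian ideal J(f) in C{p,q} is {q^3, p^2}; counting standard monomials gives mu = 6. Corank 2; j^3 = -3*p^3 is a perfect cube, so E-series; the 4-jet and mu = 6 give E_6.

E_{6}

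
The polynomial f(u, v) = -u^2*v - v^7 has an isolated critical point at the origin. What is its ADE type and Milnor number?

Type D_8, Milnor number mu = 8.

The Hessian of f at 0 has rank 0. Corank 2; j^3 = -u^2*v has shape L^2 M (L != M), so D-series; mu = 8 gives D_8.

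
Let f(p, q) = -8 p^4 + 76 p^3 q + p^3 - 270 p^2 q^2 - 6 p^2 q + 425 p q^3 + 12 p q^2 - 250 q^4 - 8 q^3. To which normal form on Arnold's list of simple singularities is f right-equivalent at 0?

The Hessian of f at 0 has rank 0. Corank 2; j^3 = (p - 2*q)^3 is a perfect cube, so E-series; the 4-jet and mu = 7 give E_7.

E7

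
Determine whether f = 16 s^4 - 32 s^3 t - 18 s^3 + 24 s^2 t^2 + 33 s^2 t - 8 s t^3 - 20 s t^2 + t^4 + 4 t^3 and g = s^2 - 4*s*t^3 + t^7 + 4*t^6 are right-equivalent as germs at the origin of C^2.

The Hessian of f at 0 is [[0, 0], [0, 0]] with rank 0, so corank 2. A Groebner basis of the Jacobian ideal J(f) in C{s,t} is {s*t^2 + 27*s*t/4 - 9*t^2/2, 81*s*t/8 + t^3 - 27*t^2/4, s^2 - 7*s*t/6 + t^2/3}; counting standard monomials gives mu = 5. Corank 2; j^3 = -(2*s - t)*(3*s - 2*t)^2 has shape L^2 M (L != M), so D-series; mu = 5 gives D_5. The Hessian of g at 0 is [[2, 0], [0, 0]] with rank 1, so corank 1. A Groebner basis of the Jacobian ideal J(g) in C{s,t} is {-s/2 + t^3, s^2}; counting standard monomials gives mu = 6. Corank 1: A-series; mu = 6 gives A_6. f is D_5 but g is A_6, hence not right-equivalent.

No.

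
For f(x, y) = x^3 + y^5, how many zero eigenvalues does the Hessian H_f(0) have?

2

Hessian at 0 has rank 0.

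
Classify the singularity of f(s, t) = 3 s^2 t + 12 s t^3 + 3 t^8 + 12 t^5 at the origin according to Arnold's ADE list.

D9

The Hessian of f at 0 has rank 0. Corank 2; j^3 = 3*s^2*t has shape L^2 M (L != M), so D-series; mu = 9 gives D_9.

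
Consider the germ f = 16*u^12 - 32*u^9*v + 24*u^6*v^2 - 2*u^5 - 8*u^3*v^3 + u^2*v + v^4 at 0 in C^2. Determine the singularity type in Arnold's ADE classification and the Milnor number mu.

The Hessian of f at 0 has rank 0. Corank 2; j^3 = u^2*v has shape L^2 M (L != M), so D-series; mu = 5 gives D_5.

Type D_5, Milnor number mu = 5.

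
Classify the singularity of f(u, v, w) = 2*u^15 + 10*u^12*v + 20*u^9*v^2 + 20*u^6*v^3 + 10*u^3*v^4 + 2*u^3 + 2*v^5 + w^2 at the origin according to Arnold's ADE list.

E_{8}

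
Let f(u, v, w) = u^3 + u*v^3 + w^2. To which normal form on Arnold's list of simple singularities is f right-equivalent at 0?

The Hessian of f at 0 is [[0, 0, 0], [0, 0, 0], [0, 0, 2]] with rank 1, so corank 2. A Groebner basis of the Jacobian ideal J(f) in C{u,v,w} is {u^3, u*v^2, 3*u^2 + v^3, w}; counting standard monomials gives mu = 7. Corank 2; j^3 = u^3 is a perfect cube, so E-series; the 4-jet and mu = 7 give E_7.

E_7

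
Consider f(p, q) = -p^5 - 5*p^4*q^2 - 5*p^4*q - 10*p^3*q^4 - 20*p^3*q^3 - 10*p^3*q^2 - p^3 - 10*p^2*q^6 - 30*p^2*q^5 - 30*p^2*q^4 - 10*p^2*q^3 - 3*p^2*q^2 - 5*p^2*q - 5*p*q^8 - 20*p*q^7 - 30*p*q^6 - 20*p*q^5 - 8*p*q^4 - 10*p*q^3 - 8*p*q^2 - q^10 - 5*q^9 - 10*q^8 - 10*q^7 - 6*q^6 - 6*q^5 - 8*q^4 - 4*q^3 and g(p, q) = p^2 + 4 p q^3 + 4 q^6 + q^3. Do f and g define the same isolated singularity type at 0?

No.

The Hessian of f at 0 has rank 0. Corank 2; j^3 = -(p + q)*(p + 2*q)^2 has shape L^2 M (L != M), so D-series; mu = 6 gives D_6. The Hessian of g at 0 has rank 1. Corank 1: A-series; mu = 2 gives A_2. f is D_6 but g is A_2, hence not right-equivalent.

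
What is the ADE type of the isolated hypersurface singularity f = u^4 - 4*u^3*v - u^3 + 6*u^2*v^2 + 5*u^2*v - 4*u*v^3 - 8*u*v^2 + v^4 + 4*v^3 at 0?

D5

The Hessian of f at 0 is [[0, 0], [0, 0]] with rank 0, so corank 2. A Groebner basis of the Jacobian ideal J(f) in C{u,v} is {u*v^2 + u*v/2 - v^2, u*v/4 + v^3 - v^2/2, u^2 - 3*u*v + 2*v^2}; counting standard monomials gives mu = 5. Corank 2; j^3 = -(u - 2*v)^2*(u - v) has shape L^2 M (L != M), so D-series; mu = 5 gives D_5.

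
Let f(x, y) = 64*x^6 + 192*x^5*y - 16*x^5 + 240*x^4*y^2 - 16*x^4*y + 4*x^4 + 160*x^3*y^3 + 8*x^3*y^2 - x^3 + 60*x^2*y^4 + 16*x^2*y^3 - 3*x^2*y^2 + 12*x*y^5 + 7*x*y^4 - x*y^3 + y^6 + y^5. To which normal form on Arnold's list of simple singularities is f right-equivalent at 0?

The Hessian of f at 0 has rank 0. Corank 2; j^3 = -x^3 is a perfect cube, so E-series; the 4-jet and mu = 7 give E_7.

E_7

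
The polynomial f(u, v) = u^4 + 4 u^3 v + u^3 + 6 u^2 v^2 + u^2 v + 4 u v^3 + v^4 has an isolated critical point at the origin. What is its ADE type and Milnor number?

Type D_{5}, Milnor number mu = 5.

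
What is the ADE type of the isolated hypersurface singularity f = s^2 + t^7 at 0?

The Hessian of f at 0 has rank 1. Corank 1: A-series; mu = 6 gives A_6.

A_6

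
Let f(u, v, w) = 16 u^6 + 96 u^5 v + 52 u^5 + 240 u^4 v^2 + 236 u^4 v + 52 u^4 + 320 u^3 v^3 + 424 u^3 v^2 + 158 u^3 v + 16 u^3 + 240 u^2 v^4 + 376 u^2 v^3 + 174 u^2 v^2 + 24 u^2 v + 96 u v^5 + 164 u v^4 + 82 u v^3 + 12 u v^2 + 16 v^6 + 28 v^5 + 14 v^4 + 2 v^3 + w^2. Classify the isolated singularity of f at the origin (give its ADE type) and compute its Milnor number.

The Hessian of f at 0 is [[0, 0, 0], [0, 0, 0], [0, 0, 2]] with rank 1, so corank 2. A Groebner basis of the Jacobian ideal J(f) in C{u,v,w} is {-768*u^2/59 - 768*u*v/59 + v^4 - 8*v^3/59 - 192*v^2/59, u^3 + 108*u^2/59 + 108*u*v/59 + 17*v^3/118 + 27*v^2/59, u^2*v - 152*u^2/59 - 152*u*v/59 - 49*v^3/177 - 38*v^2/59, 160*u^2/59 + u*v^2 + 160*u*v/59 + 187*v^3/354 + 40*v^2/59, w}; counting standard monomials gives mu = 7. Corank 2; j^3 = 2*(2*u + v)^3 is a perfect cube, so E-series; the 4-jet and mu = 7 give E_7.

Type E_7, Milnor number mu = 7.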